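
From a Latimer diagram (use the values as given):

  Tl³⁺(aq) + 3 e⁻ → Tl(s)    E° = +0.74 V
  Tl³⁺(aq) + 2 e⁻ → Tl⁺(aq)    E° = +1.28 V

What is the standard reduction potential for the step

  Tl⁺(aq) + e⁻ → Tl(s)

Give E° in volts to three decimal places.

-0.340 V

Sequential free energies add, so n₃E°₃ = n₁E°₁ + n₂E°₂.
With n₃ = 3, and the known step contributing 2×(+1.28) V, the unknown satisfies 1·E° = 3×(+0.74) − 2×(+1.28) = -0.340.
E° = -0.340 / 1 = -0.340 V.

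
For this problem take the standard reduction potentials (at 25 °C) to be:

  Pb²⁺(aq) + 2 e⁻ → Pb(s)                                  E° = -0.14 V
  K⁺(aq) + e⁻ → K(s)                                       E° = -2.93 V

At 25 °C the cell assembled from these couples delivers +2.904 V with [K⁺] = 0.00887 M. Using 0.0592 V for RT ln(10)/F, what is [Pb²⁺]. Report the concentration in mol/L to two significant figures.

0.56 M

Pb²⁺/Pb is the cathode, K⁺/K the anode: E°cell = +2.79 V, n = 2.
Overall reaction: Pb²⁺(aq) + 2 K(s) → Pb(s) + 2 K⁺(aq); Q = [K⁺]^2/[Pb²⁺]^1.
From E = E° − (0.0592/n) log Q: log Q = (E° − E)·n/0.0592 = (+2.79 − (+2.904))·2/0.0592 = -3.8514.
So 1·log[Pb²⁺] = 2·log(0.00887) − log Q = -4.1042 − (-3.8514) = -0.2528; [Pb²⁺] = 10^(-0.2528) ≈ 0.56 M.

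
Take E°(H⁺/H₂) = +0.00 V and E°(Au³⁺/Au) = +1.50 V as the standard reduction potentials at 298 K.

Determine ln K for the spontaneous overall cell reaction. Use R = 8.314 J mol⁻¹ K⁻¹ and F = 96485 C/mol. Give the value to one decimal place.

Cathode: Au³⁺/Au; anode: H⁺/H₂. E°cell = (+1.50) − (+0.00) = +1.50 V, with n = 6.
ΔG° = −nFE° = −RT ln K, so ln K = nFE°/(RT) = (6)(96485)(+1.50) / ((8.314)(298)) = 350.490.

350.5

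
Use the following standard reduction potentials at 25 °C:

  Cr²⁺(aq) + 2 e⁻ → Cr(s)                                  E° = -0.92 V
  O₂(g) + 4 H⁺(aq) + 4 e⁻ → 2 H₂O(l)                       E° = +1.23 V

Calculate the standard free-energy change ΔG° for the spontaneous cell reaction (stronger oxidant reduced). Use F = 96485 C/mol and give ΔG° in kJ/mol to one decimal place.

O₂/H₂O (E° = +1.23 V) is the cathode; Cr²⁺/Cr (E° = -0.92 V) is the anode, so E°cell = +2.15 V.
Balancing electrons gives n = 4 (lcm of 4 and 2).
ΔG° = −nFE° = −(4)(96485)(+2.15) = -829,771 J = -829.8 kJ/mol.

-829.8 kJ/mol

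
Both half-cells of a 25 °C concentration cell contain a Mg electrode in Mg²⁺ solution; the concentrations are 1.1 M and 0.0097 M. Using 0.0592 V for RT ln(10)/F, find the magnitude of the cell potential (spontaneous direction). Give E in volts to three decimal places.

For a concentration cell E°cell = 0. The 1.1 M side is the cathode (reduction is favoured where [Mg²⁺] is higher).
With n = 2, E = −(0.0592/2) log([Mg²⁺]ₐₙ/[Mg²⁺]꜀ₐₜ) = −(0.0592/2) log(0.0097/1.1) = −(0.0592/2)(-2.055) = +0.061 V.

+0.061 V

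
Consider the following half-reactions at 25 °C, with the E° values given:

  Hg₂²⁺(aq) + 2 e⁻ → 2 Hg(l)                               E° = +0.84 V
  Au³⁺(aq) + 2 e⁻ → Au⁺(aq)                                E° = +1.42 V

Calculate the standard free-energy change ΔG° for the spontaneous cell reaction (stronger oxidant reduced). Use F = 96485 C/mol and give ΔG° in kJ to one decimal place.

-111.9 kJ

Au³⁺/Au⁺ (E° = +1.42 V) is the cathode; Hg₂²⁺/Hg (E° = +0.84 V) is the anode, so E°cell = +0.58 V.
Balancing electrons gives n = 2 (lcm of 2 and 2).
ΔG° = −nFE° = −(2)(96485)(+0.58) = -111,923 J = -111.9 kJ.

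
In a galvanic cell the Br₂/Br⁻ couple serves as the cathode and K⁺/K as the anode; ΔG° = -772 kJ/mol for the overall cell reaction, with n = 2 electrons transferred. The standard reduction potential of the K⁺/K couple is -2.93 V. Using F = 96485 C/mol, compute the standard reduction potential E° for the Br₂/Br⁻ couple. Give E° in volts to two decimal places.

+1.07 V

E°cell = −ΔG°/(nF) = −(-772×10³)/((2)(96485)) = +4.001 V.
Since Br₂/Br⁻ is the cathode and K⁺/K the anode, E°cell = E°(Br₂/Br⁻) − E°(K⁺/K).
So E°(Br₂/Br⁻) = E°cell + E°(K⁺/K) = +4.001 + (-2.93) = +1.07 V.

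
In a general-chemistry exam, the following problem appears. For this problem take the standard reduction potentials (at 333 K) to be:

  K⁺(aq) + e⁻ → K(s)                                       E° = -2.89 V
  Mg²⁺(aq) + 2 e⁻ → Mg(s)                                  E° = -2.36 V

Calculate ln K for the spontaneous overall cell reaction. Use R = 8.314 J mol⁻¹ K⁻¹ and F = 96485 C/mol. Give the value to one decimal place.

Cathode: Mg²⁺/Mg; anode: K⁺/K. E°cell = (-2.36) − (-2.89) = +0.53 V, with n = 2.
ΔG° = −nFE° = −RT ln K, so ln K = nFE°/(RT) = (2)(96485)(+0.53) / ((8.314)(333)) = 36.941.

36.9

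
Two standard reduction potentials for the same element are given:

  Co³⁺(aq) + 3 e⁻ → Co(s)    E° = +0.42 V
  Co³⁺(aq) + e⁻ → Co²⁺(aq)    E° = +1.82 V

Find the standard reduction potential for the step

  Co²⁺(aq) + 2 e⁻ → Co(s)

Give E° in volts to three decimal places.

Sequential free energies add, so n₃E°₃ = n₁E°₁ + n₂E°₂.
With n₃ = 3, and the known step contributing 1×(+1.82) V, the unknown satisfies 2·E° = 3×(+0.42) − 1×(+1.82) = -0.560.
E° = -0.560 / 2 = -0.280 V.

-0.280 V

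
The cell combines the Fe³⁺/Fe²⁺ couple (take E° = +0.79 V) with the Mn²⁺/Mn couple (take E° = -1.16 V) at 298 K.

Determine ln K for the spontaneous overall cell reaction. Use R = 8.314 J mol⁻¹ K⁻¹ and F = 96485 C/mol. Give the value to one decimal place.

Cathode: Fe³⁺/Fe²⁺; anode: Mn²⁺/Mn. E°cell = (+0.79) − (-1.16) = +1.95 V, with n = 2.
ΔG° = −nFE° = −RT ln K, so ln K = nFE°/(RT) = (2)(96485)(+1.95) / ((8.314)(298)) = 151.879.

151.9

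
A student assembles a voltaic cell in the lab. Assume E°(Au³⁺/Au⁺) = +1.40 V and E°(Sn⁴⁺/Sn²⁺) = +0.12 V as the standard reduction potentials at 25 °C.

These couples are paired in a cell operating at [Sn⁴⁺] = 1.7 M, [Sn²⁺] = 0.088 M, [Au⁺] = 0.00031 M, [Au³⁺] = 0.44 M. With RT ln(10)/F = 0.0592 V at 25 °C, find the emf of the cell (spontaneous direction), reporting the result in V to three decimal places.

+1.335 V

Au³⁺/Au⁺ is the cathode (higher E°), Sn⁴⁺/Sn²⁺ the anode: E°cell = +1.40 − (+0.12) = +1.28 V, n = 2.
Overall: Au³⁺(aq) + Sn²⁺(aq) → Au⁺(aq) + Sn⁴⁺(aq)
Q = [Au⁺]·[Sn⁴⁺] / ([Au³⁺]·[Sn²⁺]); log Q = -1.866.
E = E° − (0.0592/n) log Q = +1.28 − (0.0592/2)(-1.866) = +1.335 V.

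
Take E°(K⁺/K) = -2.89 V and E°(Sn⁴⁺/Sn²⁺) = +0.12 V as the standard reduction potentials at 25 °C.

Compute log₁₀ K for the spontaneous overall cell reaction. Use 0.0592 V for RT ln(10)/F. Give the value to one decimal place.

101.7

Cathode: Sn⁴⁺/Sn²⁺; anode: K⁺/K. E°cell = +3.01 V, n = 2.
log K = nE°cell / 0.0592 = (2)(+3.01) / 0.0592 = 101.7.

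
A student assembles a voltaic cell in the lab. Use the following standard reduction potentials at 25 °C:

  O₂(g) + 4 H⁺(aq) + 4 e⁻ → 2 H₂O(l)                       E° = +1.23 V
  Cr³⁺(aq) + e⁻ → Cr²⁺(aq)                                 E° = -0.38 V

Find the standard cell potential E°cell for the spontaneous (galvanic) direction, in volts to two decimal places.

+1.61 V

The O₂/H₂O couple has the higher reduction potential, so it is the cathode; Cr³⁺/Cr²⁺ is oxidised at the anode.
E°cell = E°(cathode) − E°(anode) = (+1.23) − (-0.38) = +1.61 V.
Since E°cell > 0, the reaction is spontaneous under standard conditions.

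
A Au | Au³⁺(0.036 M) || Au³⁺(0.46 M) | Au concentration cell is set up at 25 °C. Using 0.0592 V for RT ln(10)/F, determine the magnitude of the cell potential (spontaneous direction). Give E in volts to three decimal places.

For a concentration cell E°cell = 0. The 0.46 M side is the cathode (reduction is favoured where [Au³⁺] is higher).
With n = 3, E = −(0.0592/3) log([Au³⁺]ₐₙ/[Au³⁺]꜀ₐₜ) = −(0.0592/3) log(0.036/0.46) = −(0.0592/3)(-1.106) = +0.022 V.

+0.022 V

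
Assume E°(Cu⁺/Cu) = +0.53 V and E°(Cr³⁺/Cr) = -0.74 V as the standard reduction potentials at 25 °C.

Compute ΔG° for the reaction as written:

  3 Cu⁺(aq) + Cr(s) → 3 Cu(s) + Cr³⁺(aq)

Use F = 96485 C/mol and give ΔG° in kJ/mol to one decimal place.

-367.6 kJ/mol

As written, Cu⁺/Cu is reduced (cathode) and Cr³⁺/Cr is oxidised (anode), so E°cell = (+0.53) − (-0.74) = +1.27 V.
Balancing electrons gives n = 3.
ΔG° = −nFE° = −(3)(96485)(+1.27) = -367,608 J = -367.6 kJ/mol.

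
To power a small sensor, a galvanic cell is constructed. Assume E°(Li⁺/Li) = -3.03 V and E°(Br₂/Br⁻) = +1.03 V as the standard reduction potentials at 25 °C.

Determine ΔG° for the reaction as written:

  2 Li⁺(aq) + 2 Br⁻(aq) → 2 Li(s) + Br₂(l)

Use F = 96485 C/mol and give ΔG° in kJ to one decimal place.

+783.5 kJ

As written, Li⁺/Li is reduced (cathode) and Br₂/Br⁻ is oxidised (anode), so E°cell = (-3.03) − (+1.03) = -4.06 V.
Balancing electrons gives n = 2.
ΔG° = −nFE° = −(2)(96485)(-4.06) = 783,458 J = +783.5 kJ.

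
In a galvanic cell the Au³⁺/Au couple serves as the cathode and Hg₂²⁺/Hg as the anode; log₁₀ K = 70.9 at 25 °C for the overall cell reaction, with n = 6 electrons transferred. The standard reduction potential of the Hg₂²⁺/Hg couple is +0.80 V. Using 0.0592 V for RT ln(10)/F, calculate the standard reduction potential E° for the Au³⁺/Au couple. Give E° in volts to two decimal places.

E°cell = (0.0592/n)·log K = (0.0592/6)(70.9) = +0.700 V.
Since Au³⁺/Au is the cathode and Hg₂²⁺/Hg the anode, E°cell = E°(Au³⁺/Au) − E°(Hg₂²⁺/Hg).
So E°(Au³⁺/Au) = E°cell + E°(Hg₂²⁺/Hg) = +0.700 + (+0.80) = +1.50 V.

+1.50 V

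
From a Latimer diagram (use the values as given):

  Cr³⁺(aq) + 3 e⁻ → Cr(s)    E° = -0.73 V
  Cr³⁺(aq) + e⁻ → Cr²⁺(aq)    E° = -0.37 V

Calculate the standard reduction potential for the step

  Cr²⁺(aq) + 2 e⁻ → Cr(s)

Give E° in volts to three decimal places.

-0.910 V

Sequential free energies add, so n₃E°₃ = n₁E°₁ + n₂E°₂.
With n₃ = 3, and the known step contributing 1×(-0.37) V, the unknown satisfies 2·E° = 3×(-0.73) − 1×(-0.37) = -1.820.
E° = -1.820 / 2 = -0.910 V.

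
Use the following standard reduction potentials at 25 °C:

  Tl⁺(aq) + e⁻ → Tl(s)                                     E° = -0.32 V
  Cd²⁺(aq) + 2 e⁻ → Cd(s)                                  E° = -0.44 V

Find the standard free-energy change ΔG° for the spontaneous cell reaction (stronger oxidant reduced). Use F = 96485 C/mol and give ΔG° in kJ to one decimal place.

-23.2 kJ

Tl⁺/Tl (E° = -0.32 V) is the cathode; Cd²⁺/Cd (E° = -0.44 V) is the anode, so E°cell = +0.12 V.
Balancing electrons gives n = 2 (lcm of 1 and 2).
ΔG° = −nFE° = −(2)(96485)(+0.12) = -23,156 J = -23.2 kJ.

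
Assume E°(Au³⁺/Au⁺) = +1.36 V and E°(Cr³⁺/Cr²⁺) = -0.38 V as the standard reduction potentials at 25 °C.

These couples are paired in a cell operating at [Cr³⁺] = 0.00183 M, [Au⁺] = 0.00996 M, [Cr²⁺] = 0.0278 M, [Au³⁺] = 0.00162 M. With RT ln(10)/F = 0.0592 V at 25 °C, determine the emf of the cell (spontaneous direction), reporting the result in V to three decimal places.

Au³⁺/Au⁺ is the cathode (higher E°), Cr³⁺/Cr²⁺ the anode: E°cell = +1.36 − (-0.38) = +1.74 V, n = 2.
Overall: Au³⁺(aq) + 2 Cr²⁺(aq) → Au⁺(aq) + 2 Cr³⁺(aq)
Q = [Au⁺]·[Cr³⁺]^2 / ([Au³⁺]·[Cr²⁺]^2); log Q = -1.574.
E = E° − (0.0592/n) log Q = +1.74 − (0.0592/2)(-1.574) = +1.787 V.

+1.787 V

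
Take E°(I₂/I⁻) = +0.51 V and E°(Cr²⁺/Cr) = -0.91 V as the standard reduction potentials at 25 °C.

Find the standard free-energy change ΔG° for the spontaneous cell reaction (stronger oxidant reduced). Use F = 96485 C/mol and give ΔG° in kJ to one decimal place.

I₂/I⁻ (E° = +0.51 V) is the cathode; Cr²⁺/Cr (E° = -0.91 V) is the anode, so E°cell = +1.42 V.
Balancing electrons gives n = 2 (lcm of 2 and 2).
ΔG° = −nFE° = −(2)(96485)(+1.42) = -274,017 J = -274.0 kJ.

-274.0 kJ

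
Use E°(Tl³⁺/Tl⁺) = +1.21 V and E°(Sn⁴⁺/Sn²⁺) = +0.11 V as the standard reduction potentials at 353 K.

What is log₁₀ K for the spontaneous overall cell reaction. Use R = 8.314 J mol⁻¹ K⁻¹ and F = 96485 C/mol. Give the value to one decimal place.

31.4

Cathode: Tl³⁺/Tl⁺; anode: Sn⁴⁺/Sn²⁺. E°cell = (+1.21) − (+0.11) = +1.10 V, with n = 2.
ΔG° = −nFE° = −RT ln K, so ln K = nFE°/(RT) = (2)(96485)(+1.10) / ((8.314)(353)) = 72.327.
log₁₀ K = 72.327 / ln 10 = 31.4.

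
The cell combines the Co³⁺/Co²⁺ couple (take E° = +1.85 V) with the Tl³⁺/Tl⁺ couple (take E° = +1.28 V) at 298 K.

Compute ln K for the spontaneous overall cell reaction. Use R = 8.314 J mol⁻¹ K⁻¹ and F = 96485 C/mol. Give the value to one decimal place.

Cathode: Co³⁺/Co²⁺; anode: Tl³⁺/Tl⁺. E°cell = (+1.85) − (+1.28) = +0.57 V, with n = 2.
ΔG° = −nFE° = −RT ln K, so ln K = nFE°/(RT) = (2)(96485)(+0.57) / ((8.314)(298)) = 44.395.

44.4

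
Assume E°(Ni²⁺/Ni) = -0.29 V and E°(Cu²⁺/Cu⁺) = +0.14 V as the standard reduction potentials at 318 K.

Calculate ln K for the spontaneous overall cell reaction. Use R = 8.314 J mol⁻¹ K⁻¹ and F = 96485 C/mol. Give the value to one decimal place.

Cathode: Cu²⁺/Cu⁺; anode: Ni²⁺/Ni. E°cell = (+0.14) − (-0.29) = +0.43 V, with n = 2.
ΔG° = −nFE° = −RT ln K, so ln K = nFE°/(RT) = (2)(96485)(+0.43) / ((8.314)(318)) = 31.385.

31.4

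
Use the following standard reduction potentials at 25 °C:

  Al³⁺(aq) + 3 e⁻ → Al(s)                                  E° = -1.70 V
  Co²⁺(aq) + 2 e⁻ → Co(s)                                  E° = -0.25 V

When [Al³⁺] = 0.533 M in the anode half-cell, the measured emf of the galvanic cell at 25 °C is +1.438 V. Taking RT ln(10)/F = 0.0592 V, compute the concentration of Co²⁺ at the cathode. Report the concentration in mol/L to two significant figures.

0.26 M

Co²⁺/Co is the cathode, Al³⁺/Al the anode: E°cell = +1.45 V, n = 6.
Overall reaction: 3 Co²⁺(aq) + 2 Al(s) → 3 Co(s) + 2 Al³⁺(aq); Q = [Al³⁺]^2/[Co²⁺]^3.
From E = E° − (0.0592/n) log Q: log Q = (E° − E)·n/0.0592 = (+1.45 − (+1.438))·6/0.0592 = 1.2162.
So 3·log[Co²⁺] = 2·log(0.533) − log Q = -0.5465 − (1.2162) = -1.7627; log[Co²⁺] = -1.7627 / 3 = -0.5876; [Co²⁺] = 10^(-0.5876) ≈ 0.26 M.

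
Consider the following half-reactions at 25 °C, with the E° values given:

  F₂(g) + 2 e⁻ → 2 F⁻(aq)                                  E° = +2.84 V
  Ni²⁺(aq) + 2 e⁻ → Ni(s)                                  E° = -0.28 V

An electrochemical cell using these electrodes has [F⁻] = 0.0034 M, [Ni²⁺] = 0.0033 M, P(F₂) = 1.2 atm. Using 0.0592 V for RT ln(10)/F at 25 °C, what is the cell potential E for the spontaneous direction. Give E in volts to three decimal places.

F₂/F⁻ is the cathode (higher E°), Ni²⁺/Ni the anode: E°cell = +2.84 − (-0.28) = +3.12 V, n = 2.
Overall: F₂(g) + Ni(s) → 2 F⁻(aq) + Ni²⁺(aq)
Q = [F⁻]^2·[Ni²⁺] / (P(F₂)); log Q = -7.498.
E = E° − (0.0592/n) log Q = +3.12 − (0.0592/2)(-7.498) = +3.342 V.

+3.342 V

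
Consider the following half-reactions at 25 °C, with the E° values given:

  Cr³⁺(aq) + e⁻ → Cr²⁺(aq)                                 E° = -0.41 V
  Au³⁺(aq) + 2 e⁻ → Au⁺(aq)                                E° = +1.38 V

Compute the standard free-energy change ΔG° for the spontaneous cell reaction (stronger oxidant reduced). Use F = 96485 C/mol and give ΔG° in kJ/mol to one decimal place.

Au³⁺/Au⁺ (E° = +1.38 V) is the cathode; Cr³⁺/Cr²⁺ (E° = -0.41 V) is the anode, so E°cell = +1.79 V.
Balancing electrons gives n = 2 (lcm of 2 and 1).
ΔG° = −nFE° = −(2)(96485)(+1.79) = -345,416 J = -345.4 kJ/mol.

-345.4 kJ/mol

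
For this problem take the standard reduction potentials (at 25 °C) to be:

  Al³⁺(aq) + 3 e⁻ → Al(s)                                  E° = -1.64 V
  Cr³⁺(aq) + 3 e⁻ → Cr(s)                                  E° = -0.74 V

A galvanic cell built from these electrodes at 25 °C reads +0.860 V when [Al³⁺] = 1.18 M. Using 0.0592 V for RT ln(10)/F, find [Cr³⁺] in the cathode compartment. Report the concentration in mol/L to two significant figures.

0.011 M

Cr³⁺/Cr is the cathode, Al³⁺/Al the anode: E°cell = +0.90 V, n = 3.
Overall reaction: Cr³⁺(aq) + Al(s) → Cr(s) + Al³⁺(aq); Q = [Al³⁺]^1/[Cr³⁺]^1.
From E = E° − (0.0592/n) log Q: log Q = (E° − E)·n/0.0592 = (+0.90 − (+0.860))·3/0.0592 = 2.0270.
So 1·log[Cr³⁺] = 1·log(1.18) − log Q = 0.0719 − (2.0270) = -1.9551; [Cr³⁺] = 10^(-1.9551) ≈ 0.011 M.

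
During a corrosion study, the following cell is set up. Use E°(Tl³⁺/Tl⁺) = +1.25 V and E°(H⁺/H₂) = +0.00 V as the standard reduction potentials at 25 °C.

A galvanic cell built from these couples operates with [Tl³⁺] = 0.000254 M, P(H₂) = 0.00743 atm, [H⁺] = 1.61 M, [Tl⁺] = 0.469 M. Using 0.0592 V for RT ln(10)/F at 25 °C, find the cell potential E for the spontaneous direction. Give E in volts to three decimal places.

+1.078 V

Tl³⁺/Tl⁺ is the cathode (higher E°), H⁺/H₂ the anode: E°cell = +1.25 − (+0.00) = +1.25 V, n = 2.
Overall: Tl³⁺(aq) + H₂(g) → Tl⁺(aq) + 2 H⁺(aq)
Q = [Tl⁺]·[H⁺]^2 / ([Tl³⁺]·P(H₂)); log Q = 5.809.
E = E° − (0.0592/n) log Q = +1.25 − (0.0592/2)(5.809) = +1.078 V.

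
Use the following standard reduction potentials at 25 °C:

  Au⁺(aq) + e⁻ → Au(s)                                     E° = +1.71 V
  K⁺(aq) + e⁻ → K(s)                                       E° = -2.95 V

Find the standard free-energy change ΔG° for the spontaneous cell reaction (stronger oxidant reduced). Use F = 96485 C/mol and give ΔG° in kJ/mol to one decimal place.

Au⁺/Au (E° = +1.71 V) is the cathode; K⁺/K (E° = -2.95 V) is the anode, so E°cell = +4.66 V.
Balancing electrons gives n = 1 (lcm of 1 and 1).
ΔG° = −nFE° = −(1)(96485)(+4.66) = -449,620 J = -449.6 kJ/mol.

-449.6 kJ/mol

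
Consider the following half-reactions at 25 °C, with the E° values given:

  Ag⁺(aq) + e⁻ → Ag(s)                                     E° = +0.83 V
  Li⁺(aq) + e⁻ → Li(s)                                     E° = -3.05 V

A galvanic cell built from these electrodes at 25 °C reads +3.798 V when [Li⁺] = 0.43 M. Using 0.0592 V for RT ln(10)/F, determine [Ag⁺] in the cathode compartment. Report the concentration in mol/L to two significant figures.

0.018 M

Ag⁺/Ag is the cathode, Li⁺/Li the anode: E°cell = +3.88 V, n = 1.
Overall reaction: Ag⁺(aq) + Li(s) → Ag(s) + Li⁺(aq); Q = [Li⁺]^1/[Ag⁺]^1.
From E = E° − (0.0592/n) log Q: log Q = (E° − E)·n/0.0592 = (+3.88 − (+3.798))·1/0.0592 = 1.3851.
So 1·log[Ag⁺] = 1·log(0.43) − log Q = -0.3665 − (1.3851) = -1.7516; [Ag⁺] = 10^(-1.7516) ≈ 0.018 M.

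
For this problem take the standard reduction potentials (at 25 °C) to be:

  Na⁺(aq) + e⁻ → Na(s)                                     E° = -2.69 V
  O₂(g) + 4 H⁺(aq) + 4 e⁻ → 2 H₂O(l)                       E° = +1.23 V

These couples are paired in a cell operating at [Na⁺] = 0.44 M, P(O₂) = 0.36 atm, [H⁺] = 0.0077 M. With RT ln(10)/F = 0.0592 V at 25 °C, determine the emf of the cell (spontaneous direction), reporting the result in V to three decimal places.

O₂/H₂O is the cathode (higher E°), Na⁺/Na the anode: E°cell = +1.23 − (-2.69) = +3.92 V, n = 4.
Overall: O₂(g) + 4 H⁺(aq) + 4 Na(s) → 2 H₂O(l) + 4 Na⁺(aq)
Q = [Na⁺]^4 / (P(O₂)·[H⁺]^4); log Q = 7.472.
E = E° − (0.0592/n) log Q = +3.92 − (0.0592/4)(7.472) = +3.809 V.

+3.809 V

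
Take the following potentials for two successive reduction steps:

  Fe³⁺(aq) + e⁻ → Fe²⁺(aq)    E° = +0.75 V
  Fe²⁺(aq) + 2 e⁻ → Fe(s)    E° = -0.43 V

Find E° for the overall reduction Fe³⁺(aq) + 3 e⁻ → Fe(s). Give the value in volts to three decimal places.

-0.037 V

Adding the free-energy changes (−nFE°) of the two steps gives −n₃FE°₃ = −n₁FE°₁ − n₂FE°₂.
E°₃ = (1×+0.75 + 2×-0.43) / 3 = (-0.110) / 3 = -0.037 V.
Simply averaging or adding the two E° values would be wrong; the electron-weighted sum is required.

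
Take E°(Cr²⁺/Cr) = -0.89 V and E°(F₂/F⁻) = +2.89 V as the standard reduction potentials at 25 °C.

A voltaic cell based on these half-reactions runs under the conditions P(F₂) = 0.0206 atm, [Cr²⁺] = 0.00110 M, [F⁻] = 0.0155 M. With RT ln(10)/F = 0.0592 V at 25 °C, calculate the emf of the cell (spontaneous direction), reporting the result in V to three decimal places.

F₂/F⁻ is the cathode (higher E°), Cr²⁺/Cr the anode: E°cell = +2.89 − (-0.89) = +3.78 V, n = 2.
Overall: F₂(g) + Cr(s) → 2 F⁻(aq) + Cr²⁺(aq)
Q = [F⁻]^2·[Cr²⁺] / (P(F₂)); log Q = -4.892.
E = E° − (0.0592/n) log Q = +3.78 − (0.0592/2)(-4.892) = +3.925 V.

+3.925 V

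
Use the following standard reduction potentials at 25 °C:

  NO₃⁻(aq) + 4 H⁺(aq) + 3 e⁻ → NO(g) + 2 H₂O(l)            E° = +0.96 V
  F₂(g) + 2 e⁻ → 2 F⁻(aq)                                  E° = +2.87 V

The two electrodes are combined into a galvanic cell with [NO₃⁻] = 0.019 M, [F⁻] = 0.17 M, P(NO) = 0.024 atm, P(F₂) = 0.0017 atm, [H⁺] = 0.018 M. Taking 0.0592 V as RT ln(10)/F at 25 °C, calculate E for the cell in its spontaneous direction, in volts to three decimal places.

F₂/F⁻ is the cathode (higher E°), NO₃⁻/NO the anode: E°cell = +2.87 − (+0.96) = +1.91 V, n = 6.
Overall: 3 F₂(g) + 2 NO(g) + 4 H₂O(l) → 6 F⁻(aq) + 2 NO₃⁻(aq) + 8 H⁺(aq)
Q = [F⁻]^6·[NO₃⁻]^2·[H⁺]^8 / (P(F₂)^3·P(NO)^2); log Q = -10.469.
E = E° − (0.0592/n) log Q = +1.91 − (0.0592/6)(-10.469) = +2.013 V.

+2.013 V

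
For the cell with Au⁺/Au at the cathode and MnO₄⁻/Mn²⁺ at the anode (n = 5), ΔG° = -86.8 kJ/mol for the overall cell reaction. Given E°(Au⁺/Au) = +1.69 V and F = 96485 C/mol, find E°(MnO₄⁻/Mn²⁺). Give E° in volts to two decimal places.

+1.51 V

E°cell = −ΔG°/(nF) = −(-86.8×10³)/((5)(96485)) = +0.180 V.
Since Au⁺/Au is the cathode and MnO₄⁻/Mn²⁺ the anode, E°cell = E°(Au⁺/Au) − E°(MnO₄⁻/Mn²⁺).
So E°(MnO₄⁻/Mn²⁺) = E°(Au⁺/Au) − E°cell = (+1.69) − (+0.180) = +1.51 V.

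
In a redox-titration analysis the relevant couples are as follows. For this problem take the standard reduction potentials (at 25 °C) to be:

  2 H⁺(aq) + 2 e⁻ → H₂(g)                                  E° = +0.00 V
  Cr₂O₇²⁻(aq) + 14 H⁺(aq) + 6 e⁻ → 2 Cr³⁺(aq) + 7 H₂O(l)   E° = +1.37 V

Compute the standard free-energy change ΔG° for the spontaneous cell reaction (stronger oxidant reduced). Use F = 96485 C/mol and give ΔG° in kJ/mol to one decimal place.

Cr₂O₇²⁻/Cr³⁺ (E° = +1.37 V) is the cathode; H⁺/H₂ (E° = +0.00 V) is the anode, so E°cell = +1.37 V.
Balancing electrons gives n = 6 (lcm of 6 and 2).
ΔG° = −nFE° = −(6)(96485)(+1.37) = -793,107 J = -793.1 kJ/mol.

-793.1 kJ/mol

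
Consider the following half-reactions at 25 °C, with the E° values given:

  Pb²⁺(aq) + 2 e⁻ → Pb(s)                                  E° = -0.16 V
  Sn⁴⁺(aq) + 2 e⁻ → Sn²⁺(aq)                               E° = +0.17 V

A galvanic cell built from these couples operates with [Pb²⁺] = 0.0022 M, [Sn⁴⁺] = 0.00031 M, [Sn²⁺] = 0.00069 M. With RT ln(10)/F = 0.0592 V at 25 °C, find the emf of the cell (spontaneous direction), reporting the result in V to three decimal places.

Sn⁴⁺/Sn²⁺ is the cathode (higher E°), Pb²⁺/Pb the anode: E°cell = +0.17 − (-0.16) = +0.33 V, n = 2.
Overall: Sn⁴⁺(aq) + Pb(s) → Sn²⁺(aq) + Pb²⁺(aq)
Q = [Sn²⁺]·[Pb²⁺] / ([Sn⁴⁺]); log Q = -2.310.
E = E° − (0.0592/n) log Q = +0.33 − (0.0592/2)(-2.310) = +0.398 V.

+0.398 V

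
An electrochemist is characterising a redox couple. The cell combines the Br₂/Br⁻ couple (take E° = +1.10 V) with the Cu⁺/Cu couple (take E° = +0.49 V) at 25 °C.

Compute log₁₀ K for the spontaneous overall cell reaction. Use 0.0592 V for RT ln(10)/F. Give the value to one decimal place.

Cathode: Br₂/Br⁻; anode: Cu⁺/Cu. E°cell = +0.61 V, n = 2.
log K = nE°cell / 0.0592 = (2)(+0.61) / 0.0592 = 20.6.

20.6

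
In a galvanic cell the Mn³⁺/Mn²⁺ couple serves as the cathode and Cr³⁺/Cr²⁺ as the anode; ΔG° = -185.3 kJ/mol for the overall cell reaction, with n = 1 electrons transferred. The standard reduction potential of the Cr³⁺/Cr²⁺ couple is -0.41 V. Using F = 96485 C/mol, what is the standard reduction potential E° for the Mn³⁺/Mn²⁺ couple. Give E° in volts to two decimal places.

+1.51 V

E°cell = −ΔG°/(nF) = −(-185.3×10³)/((1)(96485)) = +1.921 V.
Since Mn³⁺/Mn²⁺ is the cathode and Cr³⁺/Cr²⁺ the anode, E°cell = E°(Mn³⁺/Mn²⁺) − E°(Cr³⁺/Cr²⁺).
So E°(Mn³⁺/Mn²⁺) = E°cell + E°(Cr³⁺/Cr²⁺) = +1.921 + (-0.41) = +1.51 V.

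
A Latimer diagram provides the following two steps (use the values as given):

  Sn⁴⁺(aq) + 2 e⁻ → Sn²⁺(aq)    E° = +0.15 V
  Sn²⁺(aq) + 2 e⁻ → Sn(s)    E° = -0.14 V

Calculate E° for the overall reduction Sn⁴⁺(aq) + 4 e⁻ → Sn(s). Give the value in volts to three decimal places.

+0.005 V

Adding the free-energy changes (−nFE°) of the two steps gives −n₃FE°₃ = −n₁FE°₁ − n₂FE°₂.
E°₃ = (2×+0.15 + 2×-0.14) / 4 = (+0.020) / 4 = +0.005 V.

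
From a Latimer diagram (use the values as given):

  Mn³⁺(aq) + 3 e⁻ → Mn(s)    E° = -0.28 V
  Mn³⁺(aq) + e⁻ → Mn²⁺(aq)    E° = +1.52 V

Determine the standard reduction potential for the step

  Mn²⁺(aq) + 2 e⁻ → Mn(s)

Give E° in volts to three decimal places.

Sequential free energies add, so n₃E°₃ = n₁E°₁ + n₂E°₂.
With n₃ = 3, and the known step contributing 1×(+1.52) V, the unknown satisfies 2·E° = 3×(-0.28) − 1×(+1.52) = -2.360.
E° = -2.360 / 2 = -1.180 V.

-1.180 V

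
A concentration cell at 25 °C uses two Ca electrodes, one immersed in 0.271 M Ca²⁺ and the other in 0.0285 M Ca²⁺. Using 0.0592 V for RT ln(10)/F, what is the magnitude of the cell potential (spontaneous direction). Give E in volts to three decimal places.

For a concentration cell E°cell = 0. The 0.271 M side is the cathode (reduction is favoured where [Ca²⁺] is higher).
With n = 2, E = −(0.0592/2) log([Ca²⁺]ₐₙ/[Ca²⁺]꜀ₐₜ) = −(0.0592/2) log(0.0285/0.271) = −(0.0592/2)(-0.978) = +0.029 V.

+0.029 V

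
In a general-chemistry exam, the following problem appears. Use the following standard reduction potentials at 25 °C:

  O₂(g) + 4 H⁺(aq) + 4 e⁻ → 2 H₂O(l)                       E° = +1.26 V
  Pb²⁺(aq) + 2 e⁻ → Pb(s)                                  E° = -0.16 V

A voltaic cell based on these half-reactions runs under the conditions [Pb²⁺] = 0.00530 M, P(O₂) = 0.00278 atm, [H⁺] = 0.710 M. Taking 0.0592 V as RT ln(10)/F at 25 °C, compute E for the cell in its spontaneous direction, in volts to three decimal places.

+1.441 V

O₂/H₂O is the cathode (higher E°), Pb²⁺/Pb the anode: E°cell = +1.26 − (-0.16) = +1.42 V, n = 4.
Overall: O₂(g) + 4 H⁺(aq) + 2 Pb(s) → 2 H₂O(l) + 2 Pb²⁺(aq)
Q = [Pb²⁺]^2 / (P(O₂)·[H⁺]^4); log Q = -1.401.
E = E° − (0.0592/n) log Q = +1.42 − (0.0592/4)(-1.401) = +1.441 V.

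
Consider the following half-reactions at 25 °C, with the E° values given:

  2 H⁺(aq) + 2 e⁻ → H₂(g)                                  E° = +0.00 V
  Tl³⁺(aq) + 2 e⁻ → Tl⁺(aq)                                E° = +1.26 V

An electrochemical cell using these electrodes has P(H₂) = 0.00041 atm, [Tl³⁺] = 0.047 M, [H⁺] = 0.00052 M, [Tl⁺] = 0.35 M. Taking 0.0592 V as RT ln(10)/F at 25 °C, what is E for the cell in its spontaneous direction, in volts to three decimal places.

Tl³⁺/Tl⁺ is the cathode (higher E°), H⁺/H₂ the anode: E°cell = +1.26 − (+0.00) = +1.26 V, n = 2.
Overall: Tl³⁺(aq) + H₂(g) → Tl⁺(aq) + 2 H⁺(aq)
Q = [Tl⁺]·[H⁺]^2 / ([Tl³⁺]·P(H₂)); log Q = -2.309.
E = E° − (0.0592/n) log Q = +1.26 − (0.0592/2)(-2.309) = +1.328 V.

+1.328 V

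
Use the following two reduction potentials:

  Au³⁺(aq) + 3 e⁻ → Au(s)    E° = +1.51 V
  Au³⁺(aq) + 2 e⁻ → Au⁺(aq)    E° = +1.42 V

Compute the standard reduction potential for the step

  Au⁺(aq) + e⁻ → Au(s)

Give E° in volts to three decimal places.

+1.690 V

Sequential free energies add, so n₃E°₃ = n₁E°₁ + n₂E°₂.
With n₃ = 3, and the known step contributing 2×(+1.42) V, the unknown satisfies 1·E° = 3×(+1.51) − 2×(+1.42) = +1.690.
E° = +1.690 / 1 = +1.690 V.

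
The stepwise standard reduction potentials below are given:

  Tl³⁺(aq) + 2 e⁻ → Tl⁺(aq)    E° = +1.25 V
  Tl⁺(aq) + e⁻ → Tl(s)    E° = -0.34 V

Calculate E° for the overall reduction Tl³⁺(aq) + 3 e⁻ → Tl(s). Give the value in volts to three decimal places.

+0.720 V

Adding the free-energy changes (−nFE°) of the two steps gives −n₃FE°₃ = −n₁FE°₁ − n₂FE°₂.
E°₃ = (2×+1.25 + 1×-0.34) / 3 = (+2.160) / 3 = +0.720 V.
E° values themselves are not directly additive — weighting by electron count is essential.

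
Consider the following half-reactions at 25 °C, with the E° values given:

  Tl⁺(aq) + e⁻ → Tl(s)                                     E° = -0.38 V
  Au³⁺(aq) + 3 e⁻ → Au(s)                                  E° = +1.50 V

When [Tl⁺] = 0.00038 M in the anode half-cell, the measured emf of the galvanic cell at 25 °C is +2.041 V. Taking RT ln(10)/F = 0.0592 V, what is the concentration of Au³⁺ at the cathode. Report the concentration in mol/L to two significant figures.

0.0079 M

Au³⁺/Au is the cathode, Tl⁺/Tl the anode: E°cell = +1.88 V, n = 3.
Overall reaction: Au³⁺(aq) + 3 Tl(s) → Au(s) + 3 Tl⁺(aq); Q = [Tl⁺]^3/[Au³⁺]^1.
From E = E° − (0.0592/n) log Q: log Q = (E° − E)·n/0.0592 = (+1.88 − (+2.041))·3/0.0592 = -8.1588.
So 1·log[Au³⁺] = 3·log(0.00038) − log Q = -10.2606 − (-8.1588) = -2.1018; [Au³⁺] = 10^(-2.1018) ≈ 0.0079 M.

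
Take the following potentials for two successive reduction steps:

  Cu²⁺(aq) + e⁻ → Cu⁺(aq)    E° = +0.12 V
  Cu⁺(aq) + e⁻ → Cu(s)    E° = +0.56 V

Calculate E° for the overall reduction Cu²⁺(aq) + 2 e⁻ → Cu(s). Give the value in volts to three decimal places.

Since ΔG° = −nFE° is additive over sequential reductions, n₃E°₃ = n₁E°₁ + n₂E°₂.
E°₃ = (1×+0.12 + 1×+0.56) / 2 = (+0.680) / 2 = +0.340 V.

+0.340 V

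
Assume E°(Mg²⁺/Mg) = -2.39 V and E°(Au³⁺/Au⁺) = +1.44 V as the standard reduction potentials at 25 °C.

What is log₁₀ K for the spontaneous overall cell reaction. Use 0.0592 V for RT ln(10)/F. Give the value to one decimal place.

129.4

Cathode: Au³⁺/Au⁺; anode: Mg²⁺/Mg. E°cell = +3.83 V, n = 2.
log K = nE°cell / 0.0592 = (2)(+3.83) / 0.0592 = 129.4.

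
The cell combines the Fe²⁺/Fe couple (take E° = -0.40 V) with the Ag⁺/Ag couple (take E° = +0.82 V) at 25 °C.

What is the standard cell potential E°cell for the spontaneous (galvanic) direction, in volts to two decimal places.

The Ag⁺/Ag couple has the higher reduction potential, so it is the cathode; Fe²⁺/Fe is oxidised at the anode.
E°cell = E°(cathode) − E°(anode) = (+0.82) − (-0.40) = +1.22 V.

+1.22 V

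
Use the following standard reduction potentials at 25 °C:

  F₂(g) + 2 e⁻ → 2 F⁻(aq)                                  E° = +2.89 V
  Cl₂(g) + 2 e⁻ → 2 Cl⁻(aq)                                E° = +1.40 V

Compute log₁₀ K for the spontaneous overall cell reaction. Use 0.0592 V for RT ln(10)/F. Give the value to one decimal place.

50.3

Cathode: F₂/F⁻; anode: Cl₂/Cl⁻. E°cell = +1.49 V, n = 2.
log K = nE°cell / 0.0592 = (2)(+1.49) / 0.0592 = 50.3.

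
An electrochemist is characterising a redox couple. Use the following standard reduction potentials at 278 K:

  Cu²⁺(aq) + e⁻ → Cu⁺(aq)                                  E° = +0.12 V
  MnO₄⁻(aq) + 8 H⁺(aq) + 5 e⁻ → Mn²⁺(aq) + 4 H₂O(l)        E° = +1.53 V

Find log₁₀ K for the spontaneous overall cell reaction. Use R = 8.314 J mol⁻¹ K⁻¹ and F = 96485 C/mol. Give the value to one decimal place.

Cathode: MnO₄⁻/Mn²⁺; anode: Cu²⁺/Cu⁺. E°cell = (+1.53) − (+0.12) = +1.41 V, with n = 5.
ΔG° = −nFE° = −RT ln K, so ln K = nFE°/(RT) = (5)(96485)(+1.41) / ((8.314)(278)) = 294.303.
log₁₀ K = 294.303 / ln 10 = 127.8.

127.8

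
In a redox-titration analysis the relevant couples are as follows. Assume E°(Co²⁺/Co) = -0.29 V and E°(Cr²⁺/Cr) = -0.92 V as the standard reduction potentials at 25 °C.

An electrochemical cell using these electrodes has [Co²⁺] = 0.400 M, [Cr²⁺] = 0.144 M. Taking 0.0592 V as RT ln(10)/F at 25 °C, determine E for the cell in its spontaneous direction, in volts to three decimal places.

+0.643 V

Co²⁺/Co is the cathode (higher E°), Cr²⁺/Cr the anode: E°cell = -0.29 − (-0.92) = +0.63 V, n = 2.
Overall: Co²⁺(aq) + Cr(s) → Co(s) + Cr²⁺(aq)
Q = [Cr²⁺] / ([Co²⁺]); log Q = -0.444.
E = E° − (0.0592/n) log Q = +0.63 − (0.0592/2)(-0.444) = +0.643 V.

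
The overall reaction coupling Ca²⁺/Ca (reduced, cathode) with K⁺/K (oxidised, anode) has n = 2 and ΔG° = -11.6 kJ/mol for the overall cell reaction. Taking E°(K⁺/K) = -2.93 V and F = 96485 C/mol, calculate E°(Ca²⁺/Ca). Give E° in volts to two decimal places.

-2.87 V

E°cell = −ΔG°/(nF) = −(-11.6×10³)/((2)(96485)) = +0.060 V.
Since Ca²⁺/Ca is the cathode and K⁺/K the anode, E°cell = E°(Ca²⁺/Ca) − E°(K⁺/K).
So E°(Ca²⁺/Ca) = E°cell + E°(K⁺/K) = +0.060 + (-2.93) = -2.87 V.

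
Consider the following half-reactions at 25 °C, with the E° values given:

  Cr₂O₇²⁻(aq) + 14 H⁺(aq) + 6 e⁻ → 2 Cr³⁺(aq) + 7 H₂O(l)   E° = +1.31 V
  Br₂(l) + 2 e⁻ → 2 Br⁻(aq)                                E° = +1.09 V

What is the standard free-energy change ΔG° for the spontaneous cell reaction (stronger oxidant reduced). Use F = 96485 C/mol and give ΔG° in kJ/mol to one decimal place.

Cr₂O₇²⁻/Cr³⁺ (E° = +1.31 V) is the cathode; Br₂/Br⁻ (E° = +1.09 V) is the anode, so E°cell = +0.22 V.
Balancing electrons gives n = 6 (lcm of 6 and 2).
ΔG° = −nFE° = −(6)(96485)(+0.22) = -127,360 J = -127.4 kJ/mol.

-127.4 kJ/mol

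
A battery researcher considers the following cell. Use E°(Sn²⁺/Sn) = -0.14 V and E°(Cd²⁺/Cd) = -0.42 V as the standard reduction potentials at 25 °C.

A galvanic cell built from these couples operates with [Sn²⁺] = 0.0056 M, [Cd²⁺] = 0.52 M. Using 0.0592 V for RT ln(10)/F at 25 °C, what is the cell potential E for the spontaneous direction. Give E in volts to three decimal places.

Sn²⁺/Sn is the cathode (higher E°), Cd²⁺/Cd the anode: E°cell = -0.14 − (-0.42) = +0.28 V, n = 2.
Overall: Sn²⁺(aq) + Cd(s) → Sn(s) + Cd²⁺(aq)
Q = [Cd²⁺] / ([Sn²⁺]); log Q = 1.968.
E = E° − (0.0592/n) log Q = +0.28 − (0.0592/2)(1.968) = +0.222 V.

+0.222 V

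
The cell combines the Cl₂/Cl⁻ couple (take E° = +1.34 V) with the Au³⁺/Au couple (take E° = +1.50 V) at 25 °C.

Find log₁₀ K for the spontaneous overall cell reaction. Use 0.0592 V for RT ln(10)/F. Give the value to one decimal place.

Cathode: Au³⁺/Au; anode: Cl₂/Cl⁻. E°cell = +0.16 V, n = 6.
log K = nE°cell / 0.0592 = (6)(+0.16) / 0.0592 = 16.2.

16.2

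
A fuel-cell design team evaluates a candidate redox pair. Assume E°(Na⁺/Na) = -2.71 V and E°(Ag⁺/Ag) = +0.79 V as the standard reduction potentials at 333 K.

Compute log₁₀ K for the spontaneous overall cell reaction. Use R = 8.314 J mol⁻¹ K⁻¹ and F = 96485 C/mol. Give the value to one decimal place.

Cathode: Ag⁺/Ag; anode: Na⁺/Na. E°cell = (+0.79) − (-2.71) = +3.50 V, with n = 1.
ΔG° = −nFE° = −RT ln K, so ln K = nFE°/(RT) = (1)(96485)(+3.50) / ((8.314)(333)) = 121.976.
log₁₀ K = 121.976 / ln 10 = 53.0.

53.0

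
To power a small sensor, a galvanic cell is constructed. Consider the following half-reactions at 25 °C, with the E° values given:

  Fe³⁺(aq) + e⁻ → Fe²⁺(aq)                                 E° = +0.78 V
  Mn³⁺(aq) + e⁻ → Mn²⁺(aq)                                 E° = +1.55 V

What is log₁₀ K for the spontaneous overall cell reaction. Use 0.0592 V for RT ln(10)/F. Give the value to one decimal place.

Cathode: Mn³⁺/Mn²⁺; anode: Fe³⁺/Fe²⁺. E°cell = +0.77 V, n = 1.
log K = nE°cell / 0.0592 = (1)(+0.77) / 0.0592 = 13.0.

13.0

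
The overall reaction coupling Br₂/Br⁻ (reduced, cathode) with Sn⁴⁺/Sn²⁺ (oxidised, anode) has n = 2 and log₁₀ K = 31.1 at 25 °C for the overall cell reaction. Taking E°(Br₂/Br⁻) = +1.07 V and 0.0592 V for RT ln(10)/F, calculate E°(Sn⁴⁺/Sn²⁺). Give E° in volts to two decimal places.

E°cell = (0.0592/n)·log K = (0.0592/2)(31.1) = +0.921 V.
Since Br₂/Br⁻ is the cathode and Sn⁴⁺/Sn²⁺ the anode, E°cell = E°(Br₂/Br⁻) − E°(Sn⁴⁺/Sn²⁺).
So E°(Sn⁴⁺/Sn²⁺) = E°(Br₂/Br⁻) − E°cell = (+1.07) − (+0.921) = +0.15 V.

+0.15 V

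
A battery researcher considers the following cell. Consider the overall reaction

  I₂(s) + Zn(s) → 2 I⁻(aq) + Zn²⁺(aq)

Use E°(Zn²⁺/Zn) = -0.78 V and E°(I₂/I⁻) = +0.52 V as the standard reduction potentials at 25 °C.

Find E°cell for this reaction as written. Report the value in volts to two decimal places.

The I₂/I⁻ couple has the higher reduction potential, so it is the cathode; Zn²⁺/Zn is oxidised at the anode.
E°cell = E°(cathode) − E°(anode) = (+0.52) − (-0.78) = +1.30 V.

+1.30 V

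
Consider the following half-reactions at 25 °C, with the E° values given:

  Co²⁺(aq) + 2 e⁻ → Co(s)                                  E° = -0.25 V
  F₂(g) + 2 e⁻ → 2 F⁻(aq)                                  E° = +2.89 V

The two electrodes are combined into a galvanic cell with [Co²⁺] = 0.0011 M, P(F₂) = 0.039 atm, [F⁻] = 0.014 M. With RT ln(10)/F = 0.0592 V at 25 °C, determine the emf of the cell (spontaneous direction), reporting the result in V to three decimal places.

+3.296 V

F₂/F⁻ is the cathode (higher E°), Co²⁺/Co the anode: E°cell = +2.89 − (-0.25) = +3.14 V, n = 2.
Overall: F₂(g) + Co(s) → 2 F⁻(aq) + Co²⁺(aq)
Q = [F⁻]^2·[Co²⁺] / (P(F₂)); log Q = -5.257.
E = E° − (0.0592/n) log Q = +3.14 − (0.0592/2)(-5.257) = +3.296 V.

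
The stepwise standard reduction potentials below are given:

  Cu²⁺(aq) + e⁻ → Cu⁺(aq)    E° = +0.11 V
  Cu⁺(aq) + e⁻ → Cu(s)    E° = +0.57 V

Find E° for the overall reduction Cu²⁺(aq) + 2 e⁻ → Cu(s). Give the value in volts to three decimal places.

+0.340 V

Standard free energies of sequential steps add: ΔG°₃ = ΔG°₁ + ΔG°₂, so n₃E°₃ = n₁E°₁ + n₂E°₂.
E°₃ = (1×+0.11 + 1×+0.57) / 2 = (+0.680) / 2 = +0.340 V.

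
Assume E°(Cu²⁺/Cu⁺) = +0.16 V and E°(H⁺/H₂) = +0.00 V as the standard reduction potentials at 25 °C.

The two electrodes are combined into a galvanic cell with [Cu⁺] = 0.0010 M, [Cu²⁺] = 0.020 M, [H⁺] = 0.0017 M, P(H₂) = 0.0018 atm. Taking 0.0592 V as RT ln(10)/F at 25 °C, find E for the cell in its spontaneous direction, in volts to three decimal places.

+0.320 V

Cu²⁺/Cu⁺ is the cathode (higher E°), H⁺/H₂ the anode: E°cell = +0.16 − (+0.00) = +0.16 V, n = 2.
Overall: 2 Cu²⁺(aq) + H₂(g) → 2 Cu⁺(aq) + 2 H⁺(aq)
Q = [Cu⁺]^2·[H⁺]^2 / ([Cu²⁺]^2·P(H₂)); log Q = -5.396.
E = E° − (0.0592/n) log Q = +0.16 − (0.0592/2)(-5.396) = +0.320 V.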